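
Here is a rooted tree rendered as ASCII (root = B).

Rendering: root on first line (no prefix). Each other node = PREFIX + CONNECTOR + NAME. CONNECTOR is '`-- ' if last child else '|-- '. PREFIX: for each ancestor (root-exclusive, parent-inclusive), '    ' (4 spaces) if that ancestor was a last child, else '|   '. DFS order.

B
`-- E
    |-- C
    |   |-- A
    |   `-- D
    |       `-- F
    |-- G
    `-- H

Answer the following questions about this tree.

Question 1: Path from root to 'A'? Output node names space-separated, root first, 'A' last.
Answer: B E C A

Derivation:
Walk down from root: B -> E -> C -> A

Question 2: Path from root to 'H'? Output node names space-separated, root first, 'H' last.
Answer: B E H

Derivation:
Walk down from root: B -> E -> H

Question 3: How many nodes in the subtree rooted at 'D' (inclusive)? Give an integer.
Subtree rooted at D contains: D, F
Count = 2

Answer: 2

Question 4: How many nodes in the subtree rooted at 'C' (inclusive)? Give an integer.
Answer: 4

Derivation:
Subtree rooted at C contains: A, C, D, F
Count = 4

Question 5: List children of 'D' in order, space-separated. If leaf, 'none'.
Node D's children (from adjacency): F

Answer: F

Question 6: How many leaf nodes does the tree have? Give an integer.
Leaves (nodes with no children): A, F, G, H

Answer: 4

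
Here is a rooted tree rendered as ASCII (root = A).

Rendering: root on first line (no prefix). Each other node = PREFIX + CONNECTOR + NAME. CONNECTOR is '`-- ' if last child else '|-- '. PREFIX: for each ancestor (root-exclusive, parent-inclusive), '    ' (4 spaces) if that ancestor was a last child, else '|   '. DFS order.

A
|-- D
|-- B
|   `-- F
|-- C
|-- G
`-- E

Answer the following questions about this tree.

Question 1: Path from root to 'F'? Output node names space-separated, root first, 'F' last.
Answer: A B F

Derivation:
Walk down from root: A -> B -> F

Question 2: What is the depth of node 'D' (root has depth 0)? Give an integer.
Answer: 1

Derivation:
Path from root to D: A -> D
Depth = number of edges = 1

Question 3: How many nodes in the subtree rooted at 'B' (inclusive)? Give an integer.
Answer: 2

Derivation:
Subtree rooted at B contains: B, F
Count = 2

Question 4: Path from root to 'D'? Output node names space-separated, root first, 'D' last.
Walk down from root: A -> D

Answer: A D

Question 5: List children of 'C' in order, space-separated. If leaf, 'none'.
Node C's children (from adjacency): (leaf)

Answer: none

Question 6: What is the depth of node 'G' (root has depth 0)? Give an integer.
Answer: 1

Derivation:
Path from root to G: A -> G
Depth = number of edges = 1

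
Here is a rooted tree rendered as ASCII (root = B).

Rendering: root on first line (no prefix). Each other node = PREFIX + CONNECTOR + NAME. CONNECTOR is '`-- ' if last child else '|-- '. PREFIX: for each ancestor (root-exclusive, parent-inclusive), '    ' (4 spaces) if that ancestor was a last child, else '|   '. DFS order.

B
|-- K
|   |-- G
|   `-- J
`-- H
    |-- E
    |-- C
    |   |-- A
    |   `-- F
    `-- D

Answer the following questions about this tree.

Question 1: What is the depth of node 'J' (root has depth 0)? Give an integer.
Answer: 2

Derivation:
Path from root to J: B -> K -> J
Depth = number of edges = 2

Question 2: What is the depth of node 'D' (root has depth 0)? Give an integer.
Path from root to D: B -> H -> D
Depth = number of edges = 2

Answer: 2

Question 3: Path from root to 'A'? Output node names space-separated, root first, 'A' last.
Walk down from root: B -> H -> C -> A

Answer: B H C A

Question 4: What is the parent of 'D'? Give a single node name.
Answer: H

Derivation:
Scan adjacency: D appears as child of H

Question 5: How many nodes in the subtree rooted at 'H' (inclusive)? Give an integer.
Subtree rooted at H contains: A, C, D, E, F, H
Count = 6

Answer: 6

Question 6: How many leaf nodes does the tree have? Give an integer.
Leaves (nodes with no children): A, D, E, F, G, J

Answer: 6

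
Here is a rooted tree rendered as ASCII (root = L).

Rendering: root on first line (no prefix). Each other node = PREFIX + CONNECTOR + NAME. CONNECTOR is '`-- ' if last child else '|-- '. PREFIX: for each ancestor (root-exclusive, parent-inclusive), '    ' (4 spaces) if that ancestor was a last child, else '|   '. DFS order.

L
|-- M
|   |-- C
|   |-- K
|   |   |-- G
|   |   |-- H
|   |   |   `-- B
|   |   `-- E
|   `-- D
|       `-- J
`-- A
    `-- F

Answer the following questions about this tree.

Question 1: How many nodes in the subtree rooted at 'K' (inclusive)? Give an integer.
Answer: 5

Derivation:
Subtree rooted at K contains: B, E, G, H, K
Count = 5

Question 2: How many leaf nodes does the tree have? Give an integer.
Leaves (nodes with no children): B, C, E, F, G, J

Answer: 6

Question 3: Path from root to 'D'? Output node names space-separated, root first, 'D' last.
Answer: L M D

Derivation:
Walk down from root: L -> M -> D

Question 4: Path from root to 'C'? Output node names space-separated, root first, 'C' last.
Walk down from root: L -> M -> C

Answer: L M C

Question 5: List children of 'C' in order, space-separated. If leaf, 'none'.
Node C's children (from adjacency): (leaf)

Answer: none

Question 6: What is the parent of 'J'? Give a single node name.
Answer: D

Derivation:
Scan adjacency: J appears as child of D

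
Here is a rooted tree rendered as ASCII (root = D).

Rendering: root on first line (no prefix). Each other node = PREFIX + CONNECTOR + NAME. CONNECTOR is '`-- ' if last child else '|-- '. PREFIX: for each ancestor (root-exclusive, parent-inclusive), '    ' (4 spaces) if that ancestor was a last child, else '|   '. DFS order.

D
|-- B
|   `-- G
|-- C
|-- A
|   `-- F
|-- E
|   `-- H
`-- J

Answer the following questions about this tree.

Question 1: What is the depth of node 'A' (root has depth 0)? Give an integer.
Answer: 1

Derivation:
Path from root to A: D -> A
Depth = number of edges = 1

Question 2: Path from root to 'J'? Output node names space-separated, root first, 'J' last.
Answer: D J

Derivation:
Walk down from root: D -> J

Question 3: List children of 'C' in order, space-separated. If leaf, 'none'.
Answer: none

Derivation:
Node C's children (from adjacency): (leaf)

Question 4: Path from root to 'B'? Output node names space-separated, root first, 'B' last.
Answer: D B

Derivation:
Walk down from root: D -> B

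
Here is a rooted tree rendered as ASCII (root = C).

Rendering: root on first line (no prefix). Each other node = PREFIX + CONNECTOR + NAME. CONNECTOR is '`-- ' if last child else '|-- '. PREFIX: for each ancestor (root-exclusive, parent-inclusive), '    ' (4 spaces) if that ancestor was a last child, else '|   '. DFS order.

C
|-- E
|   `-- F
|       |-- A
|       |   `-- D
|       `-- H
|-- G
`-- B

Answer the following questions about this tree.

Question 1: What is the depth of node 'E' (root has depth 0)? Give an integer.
Path from root to E: C -> E
Depth = number of edges = 1

Answer: 1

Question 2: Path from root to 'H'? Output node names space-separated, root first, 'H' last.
Answer: C E F H

Derivation:
Walk down from root: C -> E -> F -> H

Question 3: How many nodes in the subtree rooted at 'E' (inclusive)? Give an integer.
Subtree rooted at E contains: A, D, E, F, H
Count = 5

Answer: 5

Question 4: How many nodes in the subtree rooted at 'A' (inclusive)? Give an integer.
Answer: 2

Derivation:
Subtree rooted at A contains: A, D
Count = 2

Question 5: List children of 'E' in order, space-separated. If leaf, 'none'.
Answer: F

Derivation:
Node E's children (from adjacency): F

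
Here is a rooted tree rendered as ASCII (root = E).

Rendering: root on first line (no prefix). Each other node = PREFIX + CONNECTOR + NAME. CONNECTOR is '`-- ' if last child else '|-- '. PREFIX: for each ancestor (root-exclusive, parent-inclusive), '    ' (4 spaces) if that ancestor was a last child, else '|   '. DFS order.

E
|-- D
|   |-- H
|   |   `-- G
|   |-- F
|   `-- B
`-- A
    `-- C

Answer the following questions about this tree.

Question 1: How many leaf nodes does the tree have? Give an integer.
Answer: 4

Derivation:
Leaves (nodes with no children): B, C, F, G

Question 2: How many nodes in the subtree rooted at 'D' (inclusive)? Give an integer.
Answer: 5

Derivation:
Subtree rooted at D contains: B, D, F, G, H
Count = 5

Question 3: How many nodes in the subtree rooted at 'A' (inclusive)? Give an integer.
Subtree rooted at A contains: A, C
Count = 2

Answer: 2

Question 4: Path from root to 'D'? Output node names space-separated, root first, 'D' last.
Walk down from root: E -> D

Answer: E D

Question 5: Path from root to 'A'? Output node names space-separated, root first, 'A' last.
Answer: E A

Derivation:
Walk down from root: E -> A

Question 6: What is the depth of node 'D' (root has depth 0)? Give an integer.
Answer: 1

Derivation:
Path from root to D: E -> D
Depth = number of edges = 1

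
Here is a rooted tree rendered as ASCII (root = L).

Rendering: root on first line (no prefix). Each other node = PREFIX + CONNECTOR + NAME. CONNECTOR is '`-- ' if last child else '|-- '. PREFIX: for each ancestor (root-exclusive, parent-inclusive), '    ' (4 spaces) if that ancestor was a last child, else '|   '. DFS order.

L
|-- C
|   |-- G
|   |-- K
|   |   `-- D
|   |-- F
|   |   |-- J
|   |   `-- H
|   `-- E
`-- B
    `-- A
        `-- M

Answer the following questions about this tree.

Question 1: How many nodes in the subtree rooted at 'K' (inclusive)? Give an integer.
Answer: 2

Derivation:
Subtree rooted at K contains: D, K
Count = 2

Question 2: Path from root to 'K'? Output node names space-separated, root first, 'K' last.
Answer: L C K

Derivation:
Walk down from root: L -> C -> K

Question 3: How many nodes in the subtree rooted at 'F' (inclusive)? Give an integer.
Subtree rooted at F contains: F, H, J
Count = 3

Answer: 3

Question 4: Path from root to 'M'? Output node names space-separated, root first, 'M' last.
Answer: L B A M

Derivation:
Walk down from root: L -> B -> A -> M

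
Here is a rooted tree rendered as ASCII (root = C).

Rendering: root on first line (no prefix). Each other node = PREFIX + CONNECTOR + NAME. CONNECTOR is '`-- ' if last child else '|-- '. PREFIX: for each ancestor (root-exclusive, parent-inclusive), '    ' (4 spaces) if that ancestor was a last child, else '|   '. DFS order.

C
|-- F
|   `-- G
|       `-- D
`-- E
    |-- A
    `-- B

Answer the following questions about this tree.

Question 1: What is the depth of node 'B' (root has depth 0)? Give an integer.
Path from root to B: C -> E -> B
Depth = number of edges = 2

Answer: 2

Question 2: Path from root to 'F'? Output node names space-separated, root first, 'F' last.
Answer: C F

Derivation:
Walk down from root: C -> F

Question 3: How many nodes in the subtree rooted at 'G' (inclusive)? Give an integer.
Answer: 2

Derivation:
Subtree rooted at G contains: D, G
Count = 2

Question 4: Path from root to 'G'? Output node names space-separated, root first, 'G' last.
Walk down from root: C -> F -> G

Answer: C F G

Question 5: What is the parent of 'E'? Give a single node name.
Scan adjacency: E appears as child of C

Answer: C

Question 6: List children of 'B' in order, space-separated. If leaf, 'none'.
Answer: none

Derivation:
Node B's children (from adjacency): (leaf)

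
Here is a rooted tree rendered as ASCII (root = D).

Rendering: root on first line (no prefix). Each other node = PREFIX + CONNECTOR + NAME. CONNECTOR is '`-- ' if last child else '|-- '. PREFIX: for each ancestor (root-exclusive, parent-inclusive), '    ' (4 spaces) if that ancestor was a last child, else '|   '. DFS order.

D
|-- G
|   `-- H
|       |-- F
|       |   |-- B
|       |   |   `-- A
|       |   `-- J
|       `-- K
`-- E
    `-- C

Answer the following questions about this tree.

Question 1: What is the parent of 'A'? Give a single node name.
Scan adjacency: A appears as child of B

Answer: B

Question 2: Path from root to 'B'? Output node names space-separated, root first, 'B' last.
Answer: D G H F B

Derivation:
Walk down from root: D -> G -> H -> F -> B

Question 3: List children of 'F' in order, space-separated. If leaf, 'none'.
Answer: B J

Derivation:
Node F's children (from adjacency): B, J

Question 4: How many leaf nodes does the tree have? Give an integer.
Answer: 4

Derivation:
Leaves (nodes with no children): A, C, J, K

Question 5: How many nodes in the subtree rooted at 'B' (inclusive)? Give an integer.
Subtree rooted at B contains: A, B
Count = 2

Answer: 2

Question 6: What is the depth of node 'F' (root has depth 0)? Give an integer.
Answer: 3

Derivation:
Path from root to F: D -> G -> H -> F
Depth = number of edges = 3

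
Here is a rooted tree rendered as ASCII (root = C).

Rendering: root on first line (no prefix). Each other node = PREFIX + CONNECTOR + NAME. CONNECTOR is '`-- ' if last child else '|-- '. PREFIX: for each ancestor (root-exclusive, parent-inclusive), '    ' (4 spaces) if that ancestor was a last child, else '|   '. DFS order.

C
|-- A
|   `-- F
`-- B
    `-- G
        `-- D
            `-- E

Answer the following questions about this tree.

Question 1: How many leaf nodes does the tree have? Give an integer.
Leaves (nodes with no children): E, F

Answer: 2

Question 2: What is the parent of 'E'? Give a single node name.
Scan adjacency: E appears as child of D

Answer: D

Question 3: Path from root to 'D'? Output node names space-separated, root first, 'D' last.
Answer: C B G D

Derivation:
Walk down from root: C -> B -> G -> D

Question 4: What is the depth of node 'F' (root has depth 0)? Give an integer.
Path from root to F: C -> A -> F
Depth = number of edges = 2

Answer: 2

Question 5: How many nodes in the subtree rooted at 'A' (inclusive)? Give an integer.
Subtree rooted at A contains: A, F
Count = 2

Answer: 2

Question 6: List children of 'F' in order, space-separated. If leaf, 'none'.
Answer: none

Derivation:
Node F's children (from adjacency): (leaf)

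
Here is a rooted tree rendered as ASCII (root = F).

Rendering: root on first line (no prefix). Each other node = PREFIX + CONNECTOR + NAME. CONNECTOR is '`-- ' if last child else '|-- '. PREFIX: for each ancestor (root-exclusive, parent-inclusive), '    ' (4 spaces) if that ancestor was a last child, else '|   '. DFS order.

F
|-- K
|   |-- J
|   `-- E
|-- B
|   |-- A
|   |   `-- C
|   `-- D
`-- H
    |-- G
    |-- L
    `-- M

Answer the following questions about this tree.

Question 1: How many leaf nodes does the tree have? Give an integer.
Answer: 7

Derivation:
Leaves (nodes with no children): C, D, E, G, J, L, M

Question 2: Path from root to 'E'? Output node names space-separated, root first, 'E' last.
Walk down from root: F -> K -> E

Answer: F K E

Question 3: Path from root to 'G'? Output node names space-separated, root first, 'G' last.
Answer: F H G

Derivation:
Walk down from root: F -> H -> G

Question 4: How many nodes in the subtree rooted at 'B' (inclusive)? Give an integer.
Subtree rooted at B contains: A, B, C, D
Count = 4

Answer: 4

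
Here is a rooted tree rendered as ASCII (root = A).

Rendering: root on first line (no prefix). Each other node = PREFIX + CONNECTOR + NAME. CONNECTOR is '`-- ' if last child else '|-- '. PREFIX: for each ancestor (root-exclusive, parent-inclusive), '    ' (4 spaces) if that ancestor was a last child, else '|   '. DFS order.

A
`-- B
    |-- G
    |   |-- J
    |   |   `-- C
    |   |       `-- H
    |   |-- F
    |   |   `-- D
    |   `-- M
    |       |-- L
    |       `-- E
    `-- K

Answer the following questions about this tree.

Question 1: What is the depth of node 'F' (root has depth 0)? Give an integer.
Answer: 3

Derivation:
Path from root to F: A -> B -> G -> F
Depth = number of edges = 3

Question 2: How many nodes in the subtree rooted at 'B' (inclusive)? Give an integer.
Answer: 11

Derivation:
Subtree rooted at B contains: B, C, D, E, F, G, H, J, K, L, M
Count = 11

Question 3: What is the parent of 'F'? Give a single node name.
Scan adjacency: F appears as child of G

Answer: G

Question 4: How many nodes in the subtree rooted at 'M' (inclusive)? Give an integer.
Answer: 3

Derivation:
Subtree rooted at M contains: E, L, M
Count = 3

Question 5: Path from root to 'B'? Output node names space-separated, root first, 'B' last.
Walk down from root: A -> B

Answer: A B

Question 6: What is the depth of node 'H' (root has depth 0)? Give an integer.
Answer: 5

Derivation:
Path from root to H: A -> B -> G -> J -> C -> H
Depth = number of edges = 5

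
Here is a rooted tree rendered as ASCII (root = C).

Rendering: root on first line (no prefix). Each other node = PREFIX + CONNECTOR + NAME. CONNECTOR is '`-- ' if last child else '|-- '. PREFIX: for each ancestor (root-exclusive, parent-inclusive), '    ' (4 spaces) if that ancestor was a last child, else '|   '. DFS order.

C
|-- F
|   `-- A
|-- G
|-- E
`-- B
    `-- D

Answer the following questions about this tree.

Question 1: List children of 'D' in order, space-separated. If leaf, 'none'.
Node D's children (from adjacency): (leaf)

Answer: none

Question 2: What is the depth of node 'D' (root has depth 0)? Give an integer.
Answer: 2

Derivation:
Path from root to D: C -> B -> D
Depth = number of edges = 2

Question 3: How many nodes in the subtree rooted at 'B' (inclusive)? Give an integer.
Subtree rooted at B contains: B, D
Count = 2

Answer: 2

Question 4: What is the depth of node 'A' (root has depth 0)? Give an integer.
Path from root to A: C -> F -> A
Depth = number of edges = 2

Answer: 2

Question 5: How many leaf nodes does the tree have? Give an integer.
Leaves (nodes with no children): A, D, E, G

Answer: 4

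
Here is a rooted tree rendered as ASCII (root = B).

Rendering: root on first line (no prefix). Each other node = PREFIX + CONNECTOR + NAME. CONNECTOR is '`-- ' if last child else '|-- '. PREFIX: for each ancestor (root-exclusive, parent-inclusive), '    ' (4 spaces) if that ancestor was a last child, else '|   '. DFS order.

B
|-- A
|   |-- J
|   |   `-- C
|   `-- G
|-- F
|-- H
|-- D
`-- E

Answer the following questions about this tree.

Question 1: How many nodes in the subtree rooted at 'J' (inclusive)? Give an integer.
Subtree rooted at J contains: C, J
Count = 2

Answer: 2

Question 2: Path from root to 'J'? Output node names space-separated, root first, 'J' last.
Answer: B A J

Derivation:
Walk down from root: B -> A -> J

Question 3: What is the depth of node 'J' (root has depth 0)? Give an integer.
Path from root to J: B -> A -> J
Depth = number of edges = 2

Answer: 2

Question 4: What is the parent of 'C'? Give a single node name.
Answer: J

Derivation:
Scan adjacency: C appears as child of J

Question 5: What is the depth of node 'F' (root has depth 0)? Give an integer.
Path from root to F: B -> F
Depth = number of edges = 1

Answer: 1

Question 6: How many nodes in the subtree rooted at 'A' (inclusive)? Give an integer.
Subtree rooted at A contains: A, C, G, J
Count = 4

Answer: 4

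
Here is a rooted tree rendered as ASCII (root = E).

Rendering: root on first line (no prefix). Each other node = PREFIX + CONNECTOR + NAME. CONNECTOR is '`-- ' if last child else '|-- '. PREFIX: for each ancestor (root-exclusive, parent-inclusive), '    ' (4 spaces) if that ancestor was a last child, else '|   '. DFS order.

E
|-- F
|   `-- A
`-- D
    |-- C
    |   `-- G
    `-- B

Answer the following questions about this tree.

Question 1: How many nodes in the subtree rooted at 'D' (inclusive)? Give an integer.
Subtree rooted at D contains: B, C, D, G
Count = 4

Answer: 4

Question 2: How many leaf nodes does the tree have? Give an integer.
Answer: 3

Derivation:
Leaves (nodes with no children): A, B, G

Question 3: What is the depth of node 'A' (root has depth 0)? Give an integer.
Answer: 2

Derivation:
Path from root to A: E -> F -> A
Depth = number of edges = 2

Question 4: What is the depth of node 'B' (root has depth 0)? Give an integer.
Path from root to B: E -> D -> B
Depth = number of edges = 2

Answer: 2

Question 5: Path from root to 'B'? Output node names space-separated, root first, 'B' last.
Answer: E D B

Derivation:
Walk down from root: E -> D -> B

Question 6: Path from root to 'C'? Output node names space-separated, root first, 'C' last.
Walk down from root: E -> D -> C

Answer: E D C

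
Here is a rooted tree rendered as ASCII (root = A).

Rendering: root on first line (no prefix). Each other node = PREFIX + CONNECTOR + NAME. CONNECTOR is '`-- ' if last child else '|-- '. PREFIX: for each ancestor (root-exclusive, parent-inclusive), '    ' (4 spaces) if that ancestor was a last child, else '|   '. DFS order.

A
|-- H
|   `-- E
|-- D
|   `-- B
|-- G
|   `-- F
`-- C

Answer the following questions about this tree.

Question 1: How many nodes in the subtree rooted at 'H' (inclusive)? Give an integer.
Subtree rooted at H contains: E, H
Count = 2

Answer: 2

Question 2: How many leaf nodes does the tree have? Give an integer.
Leaves (nodes with no children): B, C, E, F

Answer: 4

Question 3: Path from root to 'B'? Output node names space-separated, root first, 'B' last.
Walk down from root: A -> D -> B

Answer: A D B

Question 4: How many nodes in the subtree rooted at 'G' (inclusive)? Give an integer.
Answer: 2

Derivation:
Subtree rooted at G contains: F, G
Count = 2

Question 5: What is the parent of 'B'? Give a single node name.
Scan adjacency: B appears as child of D

Answer: D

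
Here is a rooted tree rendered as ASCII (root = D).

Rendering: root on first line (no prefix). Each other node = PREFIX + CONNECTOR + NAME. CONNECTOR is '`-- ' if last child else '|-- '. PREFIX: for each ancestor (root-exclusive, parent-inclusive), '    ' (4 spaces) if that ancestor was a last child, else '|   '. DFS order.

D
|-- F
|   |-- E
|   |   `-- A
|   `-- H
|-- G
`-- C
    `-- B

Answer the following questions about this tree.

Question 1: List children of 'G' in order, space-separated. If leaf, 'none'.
Answer: none

Derivation:
Node G's children (from adjacency): (leaf)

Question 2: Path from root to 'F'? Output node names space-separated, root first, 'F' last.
Walk down from root: D -> F

Answer: D F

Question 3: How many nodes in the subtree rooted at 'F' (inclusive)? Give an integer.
Subtree rooted at F contains: A, E, F, H
Count = 4

Answer: 4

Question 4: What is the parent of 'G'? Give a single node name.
Scan adjacency: G appears as child of D

Answer: D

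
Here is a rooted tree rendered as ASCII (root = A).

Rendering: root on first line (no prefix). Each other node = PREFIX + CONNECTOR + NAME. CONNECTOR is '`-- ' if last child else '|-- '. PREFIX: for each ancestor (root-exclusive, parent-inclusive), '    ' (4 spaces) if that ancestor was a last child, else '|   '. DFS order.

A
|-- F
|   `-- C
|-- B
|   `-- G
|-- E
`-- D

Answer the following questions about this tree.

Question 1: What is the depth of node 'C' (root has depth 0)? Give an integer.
Answer: 2

Derivation:
Path from root to C: A -> F -> C
Depth = number of edges = 2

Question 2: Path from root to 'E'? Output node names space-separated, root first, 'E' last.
Answer: A E

Derivation:
Walk down from root: A -> E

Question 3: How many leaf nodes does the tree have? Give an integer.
Answer: 4

Derivation:
Leaves (nodes with no children): C, D, E, G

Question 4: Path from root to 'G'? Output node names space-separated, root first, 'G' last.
Answer: A B G

Derivation:
Walk down from root: A -> B -> G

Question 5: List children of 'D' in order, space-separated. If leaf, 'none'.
Answer: none

Derivation:
Node D's children (from adjacency): (leaf)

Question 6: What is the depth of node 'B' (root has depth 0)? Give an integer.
Answer: 1

Derivation:
Path from root to B: A -> B
Depth = number of edges = 1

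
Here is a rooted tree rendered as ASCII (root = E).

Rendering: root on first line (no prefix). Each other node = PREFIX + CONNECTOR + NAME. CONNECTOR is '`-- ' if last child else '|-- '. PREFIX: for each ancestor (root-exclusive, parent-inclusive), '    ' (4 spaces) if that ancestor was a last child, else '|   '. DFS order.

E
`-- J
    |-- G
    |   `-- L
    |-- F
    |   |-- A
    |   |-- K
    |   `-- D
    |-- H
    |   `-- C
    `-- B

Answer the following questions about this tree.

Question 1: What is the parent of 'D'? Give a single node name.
Answer: F

Derivation:
Scan adjacency: D appears as child of F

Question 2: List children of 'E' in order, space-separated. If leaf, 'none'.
Node E's children (from adjacency): J

Answer: J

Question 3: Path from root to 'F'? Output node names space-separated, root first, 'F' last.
Answer: E J F

Derivation:
Walk down from root: E -> J -> F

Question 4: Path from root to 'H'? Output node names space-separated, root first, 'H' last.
Answer: E J H

Derivation:
Walk down from root: E -> J -> H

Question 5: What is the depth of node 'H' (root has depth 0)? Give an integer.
Answer: 2

Derivation:
Path from root to H: E -> J -> H
Depth = number of edges = 2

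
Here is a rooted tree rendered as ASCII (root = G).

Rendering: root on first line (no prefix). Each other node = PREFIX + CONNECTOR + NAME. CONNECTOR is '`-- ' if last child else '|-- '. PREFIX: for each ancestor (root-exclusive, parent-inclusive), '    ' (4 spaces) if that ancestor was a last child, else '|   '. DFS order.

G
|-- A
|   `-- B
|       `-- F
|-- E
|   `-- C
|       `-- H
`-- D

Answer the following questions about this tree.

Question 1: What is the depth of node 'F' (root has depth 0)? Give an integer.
Answer: 3

Derivation:
Path from root to F: G -> A -> B -> F
Depth = number of edges = 3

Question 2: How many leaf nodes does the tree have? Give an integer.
Leaves (nodes with no children): D, F, H

Answer: 3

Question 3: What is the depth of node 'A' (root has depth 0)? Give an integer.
Answer: 1

Derivation:
Path from root to A: G -> A
Depth = number of edges = 1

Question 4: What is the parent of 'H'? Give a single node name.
Scan adjacency: H appears as child of C

Answer: C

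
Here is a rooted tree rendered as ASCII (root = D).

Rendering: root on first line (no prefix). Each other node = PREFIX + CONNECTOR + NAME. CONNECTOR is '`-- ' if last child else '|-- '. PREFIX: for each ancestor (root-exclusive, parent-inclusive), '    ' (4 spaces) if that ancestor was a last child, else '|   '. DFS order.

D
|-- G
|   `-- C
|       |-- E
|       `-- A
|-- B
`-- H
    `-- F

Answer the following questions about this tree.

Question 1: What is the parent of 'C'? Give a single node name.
Scan adjacency: C appears as child of G

Answer: G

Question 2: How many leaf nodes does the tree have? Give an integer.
Answer: 4

Derivation:
Leaves (nodes with no children): A, B, E, F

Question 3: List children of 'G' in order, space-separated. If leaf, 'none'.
Node G's children (from adjacency): C

Answer: C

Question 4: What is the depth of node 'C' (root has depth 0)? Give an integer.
Answer: 2

Derivation:
Path from root to C: D -> G -> C
Depth = number of edges = 2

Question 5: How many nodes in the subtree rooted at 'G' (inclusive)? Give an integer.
Answer: 4

Derivation:
Subtree rooted at G contains: A, C, E, G
Count = 4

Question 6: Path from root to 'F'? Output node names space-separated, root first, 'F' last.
Answer: D H F

Derivation:
Walk down from root: D -> H -> F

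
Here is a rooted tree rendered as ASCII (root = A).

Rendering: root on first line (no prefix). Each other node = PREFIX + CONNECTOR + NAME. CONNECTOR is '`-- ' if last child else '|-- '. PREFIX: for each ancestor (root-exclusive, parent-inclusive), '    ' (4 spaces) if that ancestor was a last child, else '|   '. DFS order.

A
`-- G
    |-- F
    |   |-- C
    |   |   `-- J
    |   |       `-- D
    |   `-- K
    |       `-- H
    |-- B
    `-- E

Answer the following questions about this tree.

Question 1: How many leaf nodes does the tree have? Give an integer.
Answer: 4

Derivation:
Leaves (nodes with no children): B, D, E, H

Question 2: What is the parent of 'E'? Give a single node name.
Scan adjacency: E appears as child of G

Answer: G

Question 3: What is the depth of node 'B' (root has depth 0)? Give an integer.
Answer: 2

Derivation:
Path from root to B: A -> G -> B
Depth = number of edges = 2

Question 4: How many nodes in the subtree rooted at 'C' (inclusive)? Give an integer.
Answer: 3

Derivation:
Subtree rooted at C contains: C, D, J
Count = 3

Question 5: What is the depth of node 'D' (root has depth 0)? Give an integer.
Path from root to D: A -> G -> F -> C -> J -> D
Depth = number of edges = 5

Answer: 5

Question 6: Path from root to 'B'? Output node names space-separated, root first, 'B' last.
Answer: A G B

Derivation:
Walk down from root: A -> G -> B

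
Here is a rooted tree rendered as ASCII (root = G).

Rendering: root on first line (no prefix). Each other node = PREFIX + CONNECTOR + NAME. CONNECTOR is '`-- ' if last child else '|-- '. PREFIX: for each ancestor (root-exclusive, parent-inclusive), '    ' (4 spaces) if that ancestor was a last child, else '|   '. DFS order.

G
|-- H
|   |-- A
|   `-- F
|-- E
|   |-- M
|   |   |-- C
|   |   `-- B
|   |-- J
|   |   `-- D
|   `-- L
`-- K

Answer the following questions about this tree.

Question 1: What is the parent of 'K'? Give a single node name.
Answer: G

Derivation:
Scan adjacency: K appears as child of G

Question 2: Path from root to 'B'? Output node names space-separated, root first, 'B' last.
Walk down from root: G -> E -> M -> B

Answer: G E M B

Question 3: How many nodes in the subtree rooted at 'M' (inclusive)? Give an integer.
Answer: 3

Derivation:
Subtree rooted at M contains: B, C, M
Count = 3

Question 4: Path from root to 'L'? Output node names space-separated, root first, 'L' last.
Walk down from root: G -> E -> L

Answer: G E L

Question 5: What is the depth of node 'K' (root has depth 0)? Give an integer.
Answer: 1

Derivation:
Path from root to K: G -> K
Depth = number of edges = 1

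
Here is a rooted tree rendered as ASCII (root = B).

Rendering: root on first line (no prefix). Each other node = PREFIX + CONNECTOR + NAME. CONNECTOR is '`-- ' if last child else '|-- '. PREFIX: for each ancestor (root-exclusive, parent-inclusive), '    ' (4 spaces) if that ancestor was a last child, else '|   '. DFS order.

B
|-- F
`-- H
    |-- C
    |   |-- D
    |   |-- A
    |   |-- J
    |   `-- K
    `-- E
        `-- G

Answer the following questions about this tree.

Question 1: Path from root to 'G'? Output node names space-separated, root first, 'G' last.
Walk down from root: B -> H -> E -> G

Answer: B H E G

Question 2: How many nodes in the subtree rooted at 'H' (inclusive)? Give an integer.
Subtree rooted at H contains: A, C, D, E, G, H, J, K
Count = 8

Answer: 8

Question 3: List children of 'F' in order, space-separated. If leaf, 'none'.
Answer: none

Derivation:
Node F's children (from adjacency): (leaf)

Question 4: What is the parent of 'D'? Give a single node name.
Answer: C

Derivation:
Scan adjacency: D appears as child of C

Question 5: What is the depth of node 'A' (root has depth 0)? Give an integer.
Path from root to A: B -> H -> C -> A
Depth = number of edges = 3

Answer: 3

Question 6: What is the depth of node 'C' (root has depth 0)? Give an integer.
Answer: 2

Derivation:
Path from root to C: B -> H -> C
Depth = number of edges = 2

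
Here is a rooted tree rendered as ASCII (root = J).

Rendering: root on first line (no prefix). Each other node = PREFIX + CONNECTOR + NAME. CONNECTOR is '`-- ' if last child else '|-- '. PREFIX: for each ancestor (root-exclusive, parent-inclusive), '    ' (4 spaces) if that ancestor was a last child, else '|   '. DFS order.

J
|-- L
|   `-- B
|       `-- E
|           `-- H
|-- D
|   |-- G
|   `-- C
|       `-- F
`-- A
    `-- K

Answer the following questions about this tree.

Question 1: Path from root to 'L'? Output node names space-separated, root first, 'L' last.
Walk down from root: J -> L

Answer: J L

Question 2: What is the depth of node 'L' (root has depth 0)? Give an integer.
Path from root to L: J -> L
Depth = number of edges = 1

Answer: 1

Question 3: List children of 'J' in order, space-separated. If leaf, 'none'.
Node J's children (from adjacency): L, D, A

Answer: L D A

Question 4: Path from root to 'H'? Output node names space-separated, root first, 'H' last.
Walk down from root: J -> L -> B -> E -> H

Answer: J L B E H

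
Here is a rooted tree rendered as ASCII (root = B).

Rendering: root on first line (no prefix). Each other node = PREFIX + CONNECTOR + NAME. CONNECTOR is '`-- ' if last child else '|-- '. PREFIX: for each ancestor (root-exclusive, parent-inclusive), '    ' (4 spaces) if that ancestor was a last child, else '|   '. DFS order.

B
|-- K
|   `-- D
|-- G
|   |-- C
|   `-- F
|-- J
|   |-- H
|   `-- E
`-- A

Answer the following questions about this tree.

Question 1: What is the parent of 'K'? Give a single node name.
Answer: B

Derivation:
Scan adjacency: K appears as child of B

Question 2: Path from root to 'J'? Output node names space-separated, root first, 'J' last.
Answer: B J

Derivation:
Walk down from root: B -> J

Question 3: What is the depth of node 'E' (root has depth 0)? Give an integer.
Answer: 2

Derivation:
Path from root to E: B -> J -> E
Depth = number of edges = 2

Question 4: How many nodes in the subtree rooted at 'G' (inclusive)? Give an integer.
Subtree rooted at G contains: C, F, G
Count = 3

Answer: 3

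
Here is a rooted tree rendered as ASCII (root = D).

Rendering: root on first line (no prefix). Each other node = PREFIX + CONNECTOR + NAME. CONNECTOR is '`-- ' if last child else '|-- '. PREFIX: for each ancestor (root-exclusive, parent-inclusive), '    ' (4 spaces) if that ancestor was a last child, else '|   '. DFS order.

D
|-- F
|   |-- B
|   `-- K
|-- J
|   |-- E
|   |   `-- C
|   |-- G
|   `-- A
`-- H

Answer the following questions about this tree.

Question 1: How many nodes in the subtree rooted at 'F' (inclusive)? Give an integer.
Subtree rooted at F contains: B, F, K
Count = 3

Answer: 3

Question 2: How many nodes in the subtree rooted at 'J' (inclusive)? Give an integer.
Subtree rooted at J contains: A, C, E, G, J
Count = 5

Answer: 5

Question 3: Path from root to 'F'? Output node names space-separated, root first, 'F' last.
Walk down from root: D -> F

Answer: D F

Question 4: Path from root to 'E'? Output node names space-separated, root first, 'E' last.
Answer: D J E

Derivation:
Walk down from root: D -> J -> E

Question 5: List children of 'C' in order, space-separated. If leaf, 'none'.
Node C's children (from adjacency): (leaf)

Answer: none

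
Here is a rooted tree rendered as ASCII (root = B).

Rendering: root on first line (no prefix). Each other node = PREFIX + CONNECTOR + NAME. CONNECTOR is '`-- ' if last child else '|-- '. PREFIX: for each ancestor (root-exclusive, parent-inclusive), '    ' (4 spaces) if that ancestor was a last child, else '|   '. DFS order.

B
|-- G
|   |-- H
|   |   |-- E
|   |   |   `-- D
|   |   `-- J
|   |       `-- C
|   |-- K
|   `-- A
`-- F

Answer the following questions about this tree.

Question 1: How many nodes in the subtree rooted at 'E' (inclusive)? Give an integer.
Answer: 2

Derivation:
Subtree rooted at E contains: D, E
Count = 2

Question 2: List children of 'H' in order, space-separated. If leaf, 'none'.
Answer: E J

Derivation:
Node H's children (from adjacency): E, J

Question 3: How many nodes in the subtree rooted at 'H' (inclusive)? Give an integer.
Subtree rooted at H contains: C, D, E, H, J
Count = 5

Answer: 5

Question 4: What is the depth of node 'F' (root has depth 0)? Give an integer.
Path from root to F: B -> F
Depth = number of edges = 1

Answer: 1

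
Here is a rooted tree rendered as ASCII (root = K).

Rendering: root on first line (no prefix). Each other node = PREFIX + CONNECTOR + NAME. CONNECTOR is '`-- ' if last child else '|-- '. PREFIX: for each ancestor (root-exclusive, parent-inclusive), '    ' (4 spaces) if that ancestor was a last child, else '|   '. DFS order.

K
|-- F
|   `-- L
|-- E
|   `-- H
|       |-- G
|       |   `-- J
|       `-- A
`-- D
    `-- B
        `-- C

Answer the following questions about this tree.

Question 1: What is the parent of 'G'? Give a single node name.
Scan adjacency: G appears as child of H

Answer: H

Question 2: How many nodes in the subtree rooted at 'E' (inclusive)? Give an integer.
Answer: 5

Derivation:
Subtree rooted at E contains: A, E, G, H, J
Count = 5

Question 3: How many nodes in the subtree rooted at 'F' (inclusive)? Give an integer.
Answer: 2

Derivation:
Subtree rooted at F contains: F, L
Count = 2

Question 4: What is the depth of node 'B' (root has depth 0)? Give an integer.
Answer: 2

Derivation:
Path from root to B: K -> D -> B
Depth = number of edges = 2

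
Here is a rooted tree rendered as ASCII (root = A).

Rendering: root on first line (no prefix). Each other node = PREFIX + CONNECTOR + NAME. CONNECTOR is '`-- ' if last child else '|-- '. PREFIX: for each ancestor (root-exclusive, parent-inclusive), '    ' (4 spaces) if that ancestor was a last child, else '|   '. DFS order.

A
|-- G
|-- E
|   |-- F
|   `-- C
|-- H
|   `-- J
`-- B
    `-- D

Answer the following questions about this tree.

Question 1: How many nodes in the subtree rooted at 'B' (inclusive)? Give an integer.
Answer: 2

Derivation:
Subtree rooted at B contains: B, D
Count = 2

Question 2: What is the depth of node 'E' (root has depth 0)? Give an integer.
Path from root to E: A -> E
Depth = number of edges = 1

Answer: 1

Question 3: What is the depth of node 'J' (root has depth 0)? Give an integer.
Answer: 2

Derivation:
Path from root to J: A -> H -> J
Depth = number of edges = 2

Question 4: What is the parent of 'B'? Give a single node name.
Scan adjacency: B appears as child of A

Answer: A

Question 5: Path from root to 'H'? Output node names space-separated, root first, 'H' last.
Answer: A H

Derivation:
Walk down from root: A -> H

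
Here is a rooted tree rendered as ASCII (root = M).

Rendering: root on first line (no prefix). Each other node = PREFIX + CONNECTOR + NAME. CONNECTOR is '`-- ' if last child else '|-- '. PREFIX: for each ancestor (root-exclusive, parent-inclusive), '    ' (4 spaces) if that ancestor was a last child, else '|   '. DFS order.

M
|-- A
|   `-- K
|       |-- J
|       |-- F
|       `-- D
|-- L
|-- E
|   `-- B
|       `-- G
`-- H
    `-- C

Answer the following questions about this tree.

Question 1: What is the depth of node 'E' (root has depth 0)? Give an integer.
Path from root to E: M -> E
Depth = number of edges = 1

Answer: 1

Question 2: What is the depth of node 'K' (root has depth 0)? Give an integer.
Path from root to K: M -> A -> K
Depth = number of edges = 2

Answer: 2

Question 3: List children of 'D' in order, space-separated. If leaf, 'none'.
Answer: none

Derivation:
Node D's children (from adjacency): (leaf)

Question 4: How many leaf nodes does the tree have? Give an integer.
Answer: 6

Derivation:
Leaves (nodes with no children): C, D, F, G, J, L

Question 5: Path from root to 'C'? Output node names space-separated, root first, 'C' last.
Answer: M H C

Derivation:
Walk down from root: M -> H -> C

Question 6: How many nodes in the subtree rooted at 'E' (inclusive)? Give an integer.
Answer: 3

Derivation:
Subtree rooted at E contains: B, E, G
Count = 3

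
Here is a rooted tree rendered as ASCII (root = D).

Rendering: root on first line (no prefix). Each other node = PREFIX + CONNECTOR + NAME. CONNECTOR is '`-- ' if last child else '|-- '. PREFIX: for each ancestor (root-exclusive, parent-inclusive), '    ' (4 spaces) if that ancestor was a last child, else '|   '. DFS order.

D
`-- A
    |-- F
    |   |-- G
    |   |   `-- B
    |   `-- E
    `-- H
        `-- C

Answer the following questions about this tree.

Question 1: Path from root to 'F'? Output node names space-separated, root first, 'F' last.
Answer: D A F

Derivation:
Walk down from root: D -> A -> F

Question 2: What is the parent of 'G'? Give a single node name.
Answer: F

Derivation:
Scan adjacency: G appears as child of F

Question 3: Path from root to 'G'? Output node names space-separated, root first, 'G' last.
Answer: D A F G

Derivation:
Walk down from root: D -> A -> F -> G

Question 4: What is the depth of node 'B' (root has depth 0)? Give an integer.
Path from root to B: D -> A -> F -> G -> B
Depth = number of edges = 4

Answer: 4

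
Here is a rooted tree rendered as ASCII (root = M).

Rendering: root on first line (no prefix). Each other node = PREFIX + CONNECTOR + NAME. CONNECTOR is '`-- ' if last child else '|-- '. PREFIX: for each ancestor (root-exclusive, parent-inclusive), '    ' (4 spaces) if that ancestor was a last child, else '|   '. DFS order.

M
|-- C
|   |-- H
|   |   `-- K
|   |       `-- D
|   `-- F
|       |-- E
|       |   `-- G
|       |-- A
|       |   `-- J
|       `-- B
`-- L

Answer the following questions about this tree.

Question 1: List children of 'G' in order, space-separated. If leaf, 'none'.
Answer: none

Derivation:
Node G's children (from adjacency): (leaf)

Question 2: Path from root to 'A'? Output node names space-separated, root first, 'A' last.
Walk down from root: M -> C -> F -> A

Answer: M C F A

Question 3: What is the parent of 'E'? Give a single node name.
Answer: F

Derivation:
Scan adjacency: E appears as child of F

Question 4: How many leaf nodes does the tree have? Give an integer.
Leaves (nodes with no children): B, D, G, J, L

Answer: 5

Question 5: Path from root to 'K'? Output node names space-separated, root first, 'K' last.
Answer: M C H K

Derivation:
Walk down from root: M -> C -> H -> K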